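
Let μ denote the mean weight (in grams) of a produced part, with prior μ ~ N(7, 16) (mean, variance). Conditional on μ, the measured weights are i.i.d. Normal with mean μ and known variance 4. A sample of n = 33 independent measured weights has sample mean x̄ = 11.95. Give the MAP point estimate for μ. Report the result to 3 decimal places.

n = 33, x̄ = 11.95.
For a Normal prior and Normal likelihood with known variance, the posterior is Normal; its mode equals its mean, the precision-weighted average.
Prior precision 1/σ₀² = 1/16 = 0.0625; data precision n/σ² = 33/4 = 8.25.
μ̂ = (0.0625·7 + 8.25·11.95) / (0.0625 + 8.25) = 99.025/8.3125 = 7922/665 ≈ 11.913.

μ̂_MAP = 11.913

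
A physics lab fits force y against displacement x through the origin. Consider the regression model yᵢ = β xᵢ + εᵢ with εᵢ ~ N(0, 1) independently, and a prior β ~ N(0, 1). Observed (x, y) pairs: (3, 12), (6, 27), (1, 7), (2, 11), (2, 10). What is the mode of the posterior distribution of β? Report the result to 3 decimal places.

log p(β | y) = −Σ(yᵢ − βxᵢ)²/(2·1) − β²/(2·1) + const.
Setting the derivative to zero: Σxᵢ(yᵢ − βxᵢ)/1 − β/1 = 0, so β = Σxᵢyᵢ / (Σxᵢ² + σ²/τ²).
Σxᵢyᵢ = 3·12 + 6·27 + 1·7 + 2·11 + 2·10 = 247; Σxᵢ² = 54; σ²/τ² = 1.
β̂_MAP = 247 / (54 + 1) = 247/55 ≈ 4.491.

β̂_MAP = 4.491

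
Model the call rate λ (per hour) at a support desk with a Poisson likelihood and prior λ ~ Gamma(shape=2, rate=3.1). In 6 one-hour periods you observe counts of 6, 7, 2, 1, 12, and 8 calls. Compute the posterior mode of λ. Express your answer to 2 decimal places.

Σxᵢ = 6+7+2+1+12+8 = 36, with n = 6.
Posterior ∝ λe^(−3.1λ) · λ^36e^(−6λ) = λ^37e^(−9.1λ), i.e. Gamma(shape=38, rate=9.1).
The mode of a Gamma(a, b) with a ≥ 1 (shape–rate) is (a−1)/b = 37/9.1 ≈ 4.07.

λ̂_MAP = 4.07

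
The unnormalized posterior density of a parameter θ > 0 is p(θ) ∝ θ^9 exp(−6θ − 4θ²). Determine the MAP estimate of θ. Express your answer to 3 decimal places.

ℓ'(θ) = 9/θ − 6 − 8θ. Setting this to zero and multiplying by θ: 8θ² + 6θ − 9 = 0.
θ = (−6 + √(6² + 4·8·9)) / (2·8) = (−6 + √324) / 16 = (−6 + 18)/16 = 3/4.
ℓ''(θ) = −9/θ² − 8 < 0, confirming a maximum.

θ̂_MAP = 0.750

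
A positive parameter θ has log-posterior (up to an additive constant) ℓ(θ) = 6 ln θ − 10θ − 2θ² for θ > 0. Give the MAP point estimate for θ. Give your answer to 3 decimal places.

ℓ'(θ) = 6/θ − 10 − 4θ. Setting this to zero and multiplying by θ: 4θ² + 10θ − 6 = 0.
θ = (−10 + √(10² + 4·4·6)) / (2·4) = (−10 + √196) / 8 = (−10 + 14)/8 = 1/2.
ℓ''(θ) = −6/θ² − 4 < 0, confirming a maximum.

θ̂_MAP = 0.500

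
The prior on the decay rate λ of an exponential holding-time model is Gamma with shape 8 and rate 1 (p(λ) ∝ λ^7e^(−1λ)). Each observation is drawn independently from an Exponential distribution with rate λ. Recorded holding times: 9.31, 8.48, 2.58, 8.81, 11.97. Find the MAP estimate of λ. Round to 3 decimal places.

λ̂_MAP = 0.285

The Exponential(rate=λ) likelihood is ∝ λ^n e^(−λΣtᵢ). Here n = 5 and Σtᵢ = 9.31 + 8.48 + 2.58 + 8.81 + 11.97 = 41.15.
Posterior ∝ λ^7e^(−1λ) · λ^5e^(−41.15λ) = λ^12e^(−42.15λ), i.e. Gamma(13, 42.15).
Mode = (a−1)/b = 12/42.15 ≈ 0.285.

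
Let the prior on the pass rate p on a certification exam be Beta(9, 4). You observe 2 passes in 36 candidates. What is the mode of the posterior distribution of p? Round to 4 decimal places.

Prior: Beta(9, 4).
Data: 2 successes in 36 trials. The binomial likelihood contributes p^2(1−p)^34, so the posterior is Beta(9+2, 4+34) = Beta(11, 38).
For Beta(a, b) with a, b > 1 the mode is (a−1)/(a+b−2) = 10/47 ≈ 0.2128.

p̂_MAP = 0.2128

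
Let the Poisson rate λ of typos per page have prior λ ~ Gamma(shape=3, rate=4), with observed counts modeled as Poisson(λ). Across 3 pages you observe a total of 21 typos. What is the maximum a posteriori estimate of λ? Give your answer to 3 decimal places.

λ̂_MAP = 3.286

Σxᵢ = 21, n = 3.
Posterior ∝ λ^2e^(−4λ) · λ^21e^(−3λ) = λ^23e^(−7λ), i.e. Gamma(shape=24, rate=7).
The mode of a Gamma(a, b) with a ≥ 1 (shape–rate) is (a−1)/b = 23/7 ≈ 3.286.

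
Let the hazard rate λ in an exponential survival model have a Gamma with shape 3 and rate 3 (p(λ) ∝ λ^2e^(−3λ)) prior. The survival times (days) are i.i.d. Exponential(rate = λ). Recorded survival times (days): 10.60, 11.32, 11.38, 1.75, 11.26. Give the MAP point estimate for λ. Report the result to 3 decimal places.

The Exponential(rate=λ) likelihood is ∝ λ^n e^(−λΣtᵢ). Here n = 5 and Σtᵢ = 10.60 + 11.32 + 11.38 + 1.75 + 11.26 = 46.31.
Posterior ∝ λ^2e^(−3λ) · λ^5e^(−46.31λ) = λ^7e^(−49.31λ), i.e. Gamma(8, 49.31).
Mode = (a−1)/b = 7/49.31 ≈ 0.142.

λ̂_MAP = 0.142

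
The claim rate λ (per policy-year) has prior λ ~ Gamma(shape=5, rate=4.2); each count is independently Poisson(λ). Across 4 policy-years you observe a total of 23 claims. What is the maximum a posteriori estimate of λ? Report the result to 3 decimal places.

λ̂_MAP = 3.293

Σxᵢ = 23, n = 4.
Posterior ∝ λ^4e^(−4.2λ) · λ^23e^(−4λ) = λ^27e^(−8.2λ), i.e. Gamma(shape=28, rate=8.2).
The mode of a Gamma(a, b) with a ≥ 1 (shape–rate) is (a−1)/b = 27/8.2 ≈ 3.293.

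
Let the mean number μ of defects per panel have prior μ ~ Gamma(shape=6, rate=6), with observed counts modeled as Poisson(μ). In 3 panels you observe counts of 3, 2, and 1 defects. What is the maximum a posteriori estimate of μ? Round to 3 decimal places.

Σxᵢ = 3+2+1 = 6, with n = 3.
Posterior ∝ μ^5e^(−6μ) · μ^6e^(−3μ) = μ^11e^(−9μ), i.e. Gamma(shape=12, rate=9).
The mode of a Gamma(a, b) with a ≥ 1 (shape–rate) is (a−1)/b = 11/9 ≈ 1.222.

μ̂_MAP = 1.222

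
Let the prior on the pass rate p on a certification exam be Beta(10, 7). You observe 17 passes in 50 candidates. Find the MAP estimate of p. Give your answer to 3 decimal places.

p̂_MAP = 0.400

Prior: Beta(10, 7).
Data: 17 successes in 50 trials. The binomial likelihood contributes p^17(1−p)^33, so the posterior is Beta(10+17, 7+33) = Beta(27, 40).
For Beta(a, b) with a, b > 1 the mode is (a−1)/(a+b−2) = 26/65 ≈ 0.400.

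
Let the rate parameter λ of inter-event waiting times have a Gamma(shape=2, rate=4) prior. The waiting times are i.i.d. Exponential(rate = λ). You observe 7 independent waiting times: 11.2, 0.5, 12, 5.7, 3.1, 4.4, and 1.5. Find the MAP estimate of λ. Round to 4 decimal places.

The Exponential(rate=λ) likelihood is ∝ λ^n e^(−λΣtᵢ). Here n = 7 and Σtᵢ = 11.2 + 0.5 + 12 + 5.7 + 3.1 + 4.4 + 1.5 = 38.4.
Posterior ∝ λe^(−4λ) · λ^7e^(−38.4λ) = λ^8e^(−42.4λ), i.e. Gamma(9, 42.4).
Mode = (a−1)/b = 8/42.4 ≈ 0.1887.

λ̂_MAP = 0.1887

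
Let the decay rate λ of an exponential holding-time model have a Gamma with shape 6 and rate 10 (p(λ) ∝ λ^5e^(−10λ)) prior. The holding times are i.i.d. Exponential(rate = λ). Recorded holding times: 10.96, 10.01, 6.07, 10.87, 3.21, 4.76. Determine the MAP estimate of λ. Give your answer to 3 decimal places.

The Exponential(rate=λ) likelihood is ∝ λ^n e^(−λΣtᵢ). Here n = 6 and Σtᵢ = 10.96 + 10.01 + 6.07 + 10.87 + 3.21 + 4.76 = 45.88.
Posterior ∝ λ^5e^(−10λ) · λ^6e^(−45.88λ) = λ^11e^(−55.88λ), i.e. Gamma(12, 55.88).
Mode = (a−1)/b = 11/55.88 ≈ 0.197.

λ̂_MAP = 0.197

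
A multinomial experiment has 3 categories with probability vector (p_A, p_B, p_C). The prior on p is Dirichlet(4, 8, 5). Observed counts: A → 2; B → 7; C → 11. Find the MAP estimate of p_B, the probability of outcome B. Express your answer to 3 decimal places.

The posterior is Dirichlet(αᵢ + nᵢ) = Dirichlet(6, 15, 16).
For a Dirichlet(a₁,…,a_K) with all aᵢ > 1, the mode has j-th component (aⱼ − 1)/(Σaᵢ − K).
Here Σaᵢ = 37 and K = 3, so p_B = (15 − 1)/(37 − 3) = 14/34 ≈ 0.412.

MAP estimate of p_B = 0.412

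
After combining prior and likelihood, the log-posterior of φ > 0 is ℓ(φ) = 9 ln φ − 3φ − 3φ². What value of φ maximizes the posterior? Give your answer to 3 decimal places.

φ̂_MAP = 1.000

ℓ'(φ) = 9/φ − 3 − 6φ. Setting this to zero and multiplying by φ: 6φ² + 3φ − 9 = 0.
φ = (−3 + √(3² + 4·6·9)) / (2·6) = (−3 + √225) / 12 = (−3 + 15)/12 = 1.
ℓ''(φ) = −9/φ² − 6 < 0, confirming a maximum.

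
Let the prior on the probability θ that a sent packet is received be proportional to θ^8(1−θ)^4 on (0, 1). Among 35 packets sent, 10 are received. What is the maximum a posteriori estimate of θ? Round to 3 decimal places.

θ̂_MAP = 0.383

The prior density ∝ θ^8(1−θ)^4 is the kernel of Beta(9, 5).
Data: 10 successes in 35 trials. The binomial likelihood contributes θ^10(1−θ)^25, so the posterior is Beta(9+10, 5+25) = Beta(19, 30).
For Beta(a, b) with a, b > 1 the mode is (a−1)/(a+b−2) = 18/47 ≈ 0.383.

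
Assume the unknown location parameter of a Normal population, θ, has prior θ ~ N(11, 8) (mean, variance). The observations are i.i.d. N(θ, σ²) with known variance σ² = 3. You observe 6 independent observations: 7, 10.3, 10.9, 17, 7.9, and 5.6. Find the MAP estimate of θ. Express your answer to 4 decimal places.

n = 6; x̄ = (7 + 10.3 + 10.9 + 17 + 7.9 + 5.6)/6 = 58.7/6 = 587/60 ≈ 9.7833.
For a Normal prior and Normal likelihood with known variance, the posterior is Normal; its mode equals its mean, the precision-weighted average.
Prior precision 1/σ₀² = 1/8 = 0.125; data precision n/σ² = 6/3 = 2.
θ̂ = (0.125·11 + 2·(587/60)) / (0.125 + 2) = (2513/120)/2.125 = 2513/255 ≈ 9.8549.

θ̂_MAP = 9.8549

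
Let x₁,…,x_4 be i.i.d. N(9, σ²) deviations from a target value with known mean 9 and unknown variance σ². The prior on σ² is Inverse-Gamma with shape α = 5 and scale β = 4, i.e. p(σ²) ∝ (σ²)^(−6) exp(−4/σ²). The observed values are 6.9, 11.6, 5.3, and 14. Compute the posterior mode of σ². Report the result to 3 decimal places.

σ̂²_MAP = 3.616

Sum of squared deviations about the known mean: SS = (6.9−9)² + (11.6−9)² + (5.3−9)² + (14−9)² = 49.86.
The Normal likelihood contributes (σ²)^(−n/2) exp(−SS/(2σ²)), so the posterior is Inverse-Gamma(α + n/2, β + SS/2) = Inverse-Gamma(7, 28.93).
The mode of Inverse-Gamma(a, b) is b/(a+1) = 28.93/8 ≈ 3.616.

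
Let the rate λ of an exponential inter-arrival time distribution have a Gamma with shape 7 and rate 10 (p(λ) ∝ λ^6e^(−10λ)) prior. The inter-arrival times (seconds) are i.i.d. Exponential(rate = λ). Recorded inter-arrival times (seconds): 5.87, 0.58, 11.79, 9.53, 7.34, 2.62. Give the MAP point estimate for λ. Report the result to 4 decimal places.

λ̂_MAP = 0.2514

The Exponential(rate=λ) likelihood is ∝ λ^n e^(−λΣtᵢ). Here n = 6 and Σtᵢ = 5.87 + 0.58 + 11.79 + 9.53 + 7.34 + 2.62 = 37.73.
Posterior ∝ λ^6e^(−10λ) · λ^6e^(−37.73λ) = λ^12e^(−47.73λ), i.e. Gamma(13, 47.73).
Mode = (a−1)/b = 12/47.73 ≈ 0.2514.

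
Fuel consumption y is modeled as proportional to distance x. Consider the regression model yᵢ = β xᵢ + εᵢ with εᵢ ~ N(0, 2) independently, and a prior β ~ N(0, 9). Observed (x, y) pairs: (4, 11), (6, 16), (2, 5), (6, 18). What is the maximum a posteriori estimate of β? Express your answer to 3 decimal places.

β̂_MAP = 2.798

log p(β | y) = −Σ(yᵢ − βxᵢ)²/(2·2) − β²/(2·9) + const.
Setting the derivative to zero: Σxᵢ(yᵢ − βxᵢ)/2 − β/9 = 0, so β = Σxᵢyᵢ / (Σxᵢ² + σ²/τ²).
Σxᵢyᵢ = 4·11 + 6·16 + 2·5 + 6·18 = 258; Σxᵢ² = 92; σ²/τ² = 2/9.
β̂_MAP = 258 / (92 + 2/9) = 258/(830/9) = 1161/415 ≈ 2.798.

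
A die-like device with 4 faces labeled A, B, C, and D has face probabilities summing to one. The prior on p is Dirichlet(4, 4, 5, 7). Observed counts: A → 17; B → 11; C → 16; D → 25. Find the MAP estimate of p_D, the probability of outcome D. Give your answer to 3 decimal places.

The posterior is Dirichlet(αᵢ + nᵢ) = Dirichlet(21, 15, 21, 32).
For a Dirichlet(a₁,…,a_K) with all aᵢ > 1, the mode has j-th component (aⱼ − 1)/(Σaᵢ − K).
Here Σaᵢ = 89 and K = 4, so p_D = (32 − 1)/(89 − 4) = 31/85 ≈ 0.365.

MAP estimate of p_D = 0.365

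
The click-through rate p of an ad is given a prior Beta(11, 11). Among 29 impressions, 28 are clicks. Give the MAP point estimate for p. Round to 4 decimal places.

p̂_MAP = 0.7755

Prior: Beta(11, 11).
Data: 28 successes in 29 trials. The binomial likelihood contributes p^28(1−p)^1, so the posterior is Beta(11+28, 11+1) = Beta(39, 12).
For Beta(a, b) with a, b > 1 the mode is (a−1)/(a+b−2) = 38/49 ≈ 0.7755.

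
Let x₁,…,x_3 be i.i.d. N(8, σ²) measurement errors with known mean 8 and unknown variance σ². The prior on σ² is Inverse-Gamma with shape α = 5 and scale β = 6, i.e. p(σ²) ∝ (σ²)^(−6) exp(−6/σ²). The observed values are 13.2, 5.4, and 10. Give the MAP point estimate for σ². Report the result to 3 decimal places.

σ̂²_MAP = 3.320

Sum of squared deviations about the known mean: SS = (13.2−8)² + (5.4−8)² + (10−8)² = 37.8.
The Normal likelihood contributes (σ²)^(−n/2) exp(−SS/(2σ²)), so the posterior is Inverse-Gamma(α + n/2, β + SS/2) = Inverse-Gamma(6.5, 24.9).
The mode of Inverse-Gamma(a, b) is b/(a+1) = 24.9/7.5 ≈ 3.320.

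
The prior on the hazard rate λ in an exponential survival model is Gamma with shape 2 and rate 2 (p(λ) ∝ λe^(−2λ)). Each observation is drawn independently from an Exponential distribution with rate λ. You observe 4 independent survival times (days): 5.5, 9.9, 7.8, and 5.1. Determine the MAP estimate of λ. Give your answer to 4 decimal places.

λ̂_MAP = 0.1650

The Exponential(rate=λ) likelihood is ∝ λ^n e^(−λΣtᵢ). Here n = 4 and Σtᵢ = 5.5 + 9.9 + 7.8 + 5.1 = 28.3.
Posterior ∝ λe^(−2λ) · λ^4e^(−28.3λ) = λ^5e^(−30.3λ), i.e. Gamma(6, 30.3).
Mode = (a−1)/b = 5/30.3 ≈ 0.1650.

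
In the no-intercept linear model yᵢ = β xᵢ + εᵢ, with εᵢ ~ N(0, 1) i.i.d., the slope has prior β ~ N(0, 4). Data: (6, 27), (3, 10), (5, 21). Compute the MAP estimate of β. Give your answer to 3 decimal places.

log p(β | y) = −Σ(yᵢ − βxᵢ)²/(2·1) − β²/(2·4) + const.
Setting the derivative to zero: Σxᵢ(yᵢ − βxᵢ)/1 − β/4 = 0, so β = Σxᵢyᵢ / (Σxᵢ² + σ²/τ²).
Σxᵢyᵢ = 6·27 + 3·10 + 5·21 = 297; Σxᵢ² = 70; σ²/τ² = 0.25.
β̂_MAP = 297 / (70 + 0.25) = 297/70.25 ≈ 4.228.

β̂_MAP = 4.228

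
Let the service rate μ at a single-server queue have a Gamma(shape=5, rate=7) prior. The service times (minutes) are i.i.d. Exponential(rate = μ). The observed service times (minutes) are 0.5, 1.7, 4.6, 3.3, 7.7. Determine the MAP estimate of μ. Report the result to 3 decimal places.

μ̂_MAP = 0.363

The Exponential(rate=μ) likelihood is ∝ μ^n e^(−μΣtᵢ). Here n = 5 and Σtᵢ = 0.5 + 1.7 + 4.6 + 3.3 + 7.7 = 17.8.
Posterior ∝ μ^4e^(−7μ) · μ^5e^(−17.8μ) = μ^9e^(−24.8μ), i.e. Gamma(10, 24.8).
Mode = (a−1)/b = 9/24.8 ≈ 0.363.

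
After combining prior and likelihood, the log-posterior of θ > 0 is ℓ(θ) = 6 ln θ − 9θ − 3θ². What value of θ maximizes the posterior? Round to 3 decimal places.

θ̂_MAP = 0.500

ℓ'(θ) = 6/θ − 9 − 6θ. Setting this to zero and multiplying by θ: 6θ² + 9θ − 6 = 0.
θ = (−9 + √(9² + 4·6·6)) / (2·6) = (−9 + √225) / 12 = (−9 + 15)/12 = 1/2.
ℓ''(θ) = −6/θ² − 6 < 0, confirming a maximum.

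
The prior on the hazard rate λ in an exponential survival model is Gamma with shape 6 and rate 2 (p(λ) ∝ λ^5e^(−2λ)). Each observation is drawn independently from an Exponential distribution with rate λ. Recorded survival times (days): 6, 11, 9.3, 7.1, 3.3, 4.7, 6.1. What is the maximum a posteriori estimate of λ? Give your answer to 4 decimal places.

λ̂_MAP = 0.2424

The Exponential(rate=λ) likelihood is ∝ λ^n e^(−λΣtᵢ). Here n = 7 and Σtᵢ = 6 + 11 + 9.3 + 7.1 + 3.3 + 4.7 + 6.1 = 47.5.
Posterior ∝ λ^5e^(−2λ) · λ^7e^(−47.5λ) = λ^12e^(−49.5λ), i.e. Gamma(13, 49.5).
Mode = (a−1)/b = 12/49.5 ≈ 0.2424.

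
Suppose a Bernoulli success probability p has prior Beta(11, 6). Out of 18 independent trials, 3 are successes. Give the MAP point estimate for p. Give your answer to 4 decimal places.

Prior: Beta(11, 6).
Data: 3 successes in 18 trials. The binomial likelihood contributes p^3(1−p)^15, so the posterior is Beta(11+3, 6+15) = Beta(14, 21).
For Beta(a, b) with a, b > 1 the mode is (a−1)/(a+b−2) = 13/33 ≈ 0.3939.

p̂_MAP = 0.3939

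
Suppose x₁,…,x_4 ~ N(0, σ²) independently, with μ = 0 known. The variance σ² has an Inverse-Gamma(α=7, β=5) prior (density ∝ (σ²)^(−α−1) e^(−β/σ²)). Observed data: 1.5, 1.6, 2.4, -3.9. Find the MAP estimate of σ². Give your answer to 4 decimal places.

σ̂²_MAP = 1.7890

Sum of squared deviations about the known mean: SS = (1.5−0)² + (1.6−0)² + (2.4−0)² + (-3.9−0)² = 25.78.
The Normal likelihood contributes (σ²)^(−n/2) exp(−SS/(2σ²)), so the posterior is Inverse-Gamma(α + n/2, β + SS/2) = Inverse-Gamma(9, 17.89).
The mode of Inverse-Gamma(a, b) is b/(a+1) = 17.89/10 ≈ 1.7890.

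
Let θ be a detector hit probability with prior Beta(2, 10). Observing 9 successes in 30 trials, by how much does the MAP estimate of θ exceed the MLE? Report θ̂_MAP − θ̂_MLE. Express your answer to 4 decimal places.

Posterior is Beta(11, 31); MAP = (11−1)/(42−2) = 10/40 ≈ 0.25000.
MLE ignores the prior: θ̂_MLE = k/n = 9/30 ≈ 0.30000.
Difference = 10/40 − 9/30 = -1/20 ≈ -0.0500.

MAP − MLE = -0.0500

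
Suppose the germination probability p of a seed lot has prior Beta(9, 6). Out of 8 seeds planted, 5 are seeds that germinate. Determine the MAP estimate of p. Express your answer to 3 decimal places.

p̂_MAP = 0.619

Prior: Beta(9, 6).
Data: 5 successes in 8 trials. The binomial likelihood contributes p^5(1−p)^3, so the posterior is Beta(9+5, 6+3) = Beta(14, 9).
For Beta(a, b) with a, b > 1 the mode is (a−1)/(a+b−2) = 13/21 ≈ 0.619.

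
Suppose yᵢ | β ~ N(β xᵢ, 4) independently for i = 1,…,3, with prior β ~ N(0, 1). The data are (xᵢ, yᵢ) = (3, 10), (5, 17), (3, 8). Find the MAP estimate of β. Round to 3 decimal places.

log p(β | y) = −Σ(yᵢ − βxᵢ)²/(2·4) − β²/(2·1) + const.
Setting the derivative to zero: Σxᵢ(yᵢ − βxᵢ)/4 − β/1 = 0, so β = Σxᵢyᵢ / (Σxᵢ² + σ²/τ²).
Σxᵢyᵢ = 3·10 + 5·17 + 3·8 = 139; Σxᵢ² = 43; σ²/τ² = 4.
β̂_MAP = 139 / (43 + 4) = 139/47 ≈ 2.957.

β̂_MAP = 2.957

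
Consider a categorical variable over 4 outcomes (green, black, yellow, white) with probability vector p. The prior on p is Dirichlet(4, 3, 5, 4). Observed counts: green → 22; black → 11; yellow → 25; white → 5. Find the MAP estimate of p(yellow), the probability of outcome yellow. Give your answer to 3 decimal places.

The posterior is Dirichlet(αᵢ + nᵢ) = Dirichlet(26, 14, 30, 9).
For a Dirichlet(a₁,…,a_K) with all aᵢ > 1, the mode has j-th component (aⱼ − 1)/(Σaᵢ − K).
Here Σaᵢ = 79 and K = 4, so p(yellow) = (30 − 1)/(79 − 4) = 29/75 ≈ 0.387.

MAP estimate of p(yellow) = 0.387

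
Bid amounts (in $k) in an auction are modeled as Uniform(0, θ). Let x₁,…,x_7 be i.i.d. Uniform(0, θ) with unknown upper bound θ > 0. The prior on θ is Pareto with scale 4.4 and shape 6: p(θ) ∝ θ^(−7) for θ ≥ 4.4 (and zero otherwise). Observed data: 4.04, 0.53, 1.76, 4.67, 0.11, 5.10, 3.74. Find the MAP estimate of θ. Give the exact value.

The Uniform(0, θ) likelihood is θ^(−n) for θ ≥ max(xᵢ), zero otherwise. Here max(xᵢ) = 5.10.
Posterior ∝ θ^(−7) · θ^(−7) = θ^(−14) on θ ≥ max(4.4, 5.10) = 5.10.
This density is strictly decreasing in θ, so the posterior mode lies at the lower boundary of the support.

θ̂_MAP = 5.10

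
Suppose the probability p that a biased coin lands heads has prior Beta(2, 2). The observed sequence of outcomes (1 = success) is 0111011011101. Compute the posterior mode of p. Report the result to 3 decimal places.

Prior: Beta(2, 2).
Data: 9 successes in 13 trials (from the sequence). The binomial likelihood contributes p^9(1−p)^4, so the posterior is Beta(2+9, 2+4) = Beta(11, 6).
For Beta(a, b) with a, b > 1 the mode is (a−1)/(a+b−2) = 10/15 ≈ 0.667.

p̂_MAP = 0.667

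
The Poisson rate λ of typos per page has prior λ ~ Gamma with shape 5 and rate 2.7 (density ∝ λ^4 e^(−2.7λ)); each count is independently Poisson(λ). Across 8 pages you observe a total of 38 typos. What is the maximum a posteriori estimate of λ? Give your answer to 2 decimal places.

Σxᵢ = 38, n = 8.
Posterior ∝ λ^4e^(−2.7λ) · λ^38e^(−8λ) = λ^42e^(−10.7λ), i.e. Gamma(shape=43, rate=10.7).
The mode of a Gamma(a, b) with a ≥ 1 (shape–rate) is (a−1)/b = 42/10.7 ≈ 3.93.

λ̂_MAP = 3.93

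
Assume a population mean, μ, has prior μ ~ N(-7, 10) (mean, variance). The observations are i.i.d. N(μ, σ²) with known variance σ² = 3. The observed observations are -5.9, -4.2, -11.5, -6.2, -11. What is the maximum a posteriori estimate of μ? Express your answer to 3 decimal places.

μ̂_MAP = -7.717

n = 5; x̄ = ((-5.9) + (-4.2) + (-11.5) + (-6.2) + (-11))/5 = -38.8/5 = -7.76.
For a Normal prior and Normal likelihood with known variance, the posterior is Normal; its mode equals its mean, the precision-weighted average.
Prior precision 1/σ₀² = 1/10 = 0.1; data precision n/σ² = 5/3.
μ̂ = (0.1·(-7) + (5/3)·(-7.76)) / (0.1 + 5/3) = (-409/30)/(53/30) = -409/53 ≈ -7.717.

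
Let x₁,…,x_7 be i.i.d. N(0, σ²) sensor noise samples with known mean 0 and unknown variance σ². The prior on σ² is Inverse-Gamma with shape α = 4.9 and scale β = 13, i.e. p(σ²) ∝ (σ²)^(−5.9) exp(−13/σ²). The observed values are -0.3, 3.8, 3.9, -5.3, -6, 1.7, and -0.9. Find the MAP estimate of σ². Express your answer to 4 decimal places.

σ̂²_MAP = 6.5707

Sum of squared deviations about the known mean: SS = (-0.3−0)² + (3.8−0)² + (3.9−0)² + (-5.3−0)² + (-6−0)² + (1.7−0)² + (-0.9−0)² = 97.53.
The Normal likelihood contributes (σ²)^(−n/2) exp(−SS/(2σ²)), so the posterior is Inverse-Gamma(α + n/2, β + SS/2) = Inverse-Gamma(8.4, 61.765).
The mode of Inverse-Gamma(a, b) is b/(a+1) = 61.765/9.4 ≈ 6.5707.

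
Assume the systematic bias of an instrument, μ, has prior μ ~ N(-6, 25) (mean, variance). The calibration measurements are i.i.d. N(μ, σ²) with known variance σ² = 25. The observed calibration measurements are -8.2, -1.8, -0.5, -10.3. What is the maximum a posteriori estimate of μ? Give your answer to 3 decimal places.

μ̂_MAP = -5.360

n = 4; x̄ = ((-8.2) + (-1.8) + (-0.5) + (-10.3))/4 = -20.8/4 = -5.2.
For a Normal prior and Normal likelihood with known variance, the posterior is Normal; its mode equals its mean, the precision-weighted average.
Prior precision 1/σ₀² = 1/25 = 0.04; data precision n/σ² = 4/25 = 0.16.
μ̂ = (0.04·(-6) + 0.16·(-5.2)) / (0.04 + 0.16) = (-1.072)/0.2 = -5.360.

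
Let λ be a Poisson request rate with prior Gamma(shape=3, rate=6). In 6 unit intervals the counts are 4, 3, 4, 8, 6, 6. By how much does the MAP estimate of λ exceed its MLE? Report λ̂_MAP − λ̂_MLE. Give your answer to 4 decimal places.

Σxᵢ = 31. Posterior is Gamma(34, 12); MAP = (34−1)/12 = 33/12 ≈ 2.75000.
MLE = x̄ = 31/6 ≈ 5.16667.
Difference = 33/12 − 31/6 = -29/12 ≈ -2.4167.

MAP − MLE = -2.4167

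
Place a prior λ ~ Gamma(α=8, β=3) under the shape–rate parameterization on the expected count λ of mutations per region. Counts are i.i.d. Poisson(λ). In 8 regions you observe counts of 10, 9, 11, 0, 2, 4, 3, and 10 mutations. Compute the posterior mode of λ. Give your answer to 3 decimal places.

Σxᵢ = 10+9+11+0+2+4+3+10 = 49, with n = 8.
Posterior ∝ λ^7e^(−3λ) · λ^49e^(−8λ) = λ^56e^(−11λ), i.e. Gamma(shape=57, rate=11).
The mode of a Gamma(a, b) with a ≥ 1 (shape–rate) is (a−1)/b = 56/11 ≈ 5.091.

λ̂_MAP = 5.091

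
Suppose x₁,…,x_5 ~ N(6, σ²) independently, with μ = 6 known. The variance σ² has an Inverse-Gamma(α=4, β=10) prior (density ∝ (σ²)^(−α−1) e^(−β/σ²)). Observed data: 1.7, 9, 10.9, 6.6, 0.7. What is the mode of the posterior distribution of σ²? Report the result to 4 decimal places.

Sum of squared deviations about the known mean: SS = (1.7−6)² + (9−6)² + (10.9−6)² + (6.6−6)² + (0.7−6)² = 79.95.
The Normal likelihood contributes (σ²)^(−n/2) exp(−SS/(2σ²)), so the posterior is Inverse-Gamma(α + n/2, β + SS/2) = Inverse-Gamma(6.5, 49.975).
The mode of Inverse-Gamma(a, b) is b/(a+1) = 49.975/7.5 ≈ 6.6633.

σ̂²_MAP = 6.6633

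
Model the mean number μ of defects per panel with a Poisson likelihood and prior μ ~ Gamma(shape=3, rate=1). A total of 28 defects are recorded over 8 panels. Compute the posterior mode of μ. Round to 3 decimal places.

Σxᵢ = 28, n = 8.
Posterior ∝ μ^2e^(−1μ) · μ^28e^(−8μ) = μ^30e^(−9μ), i.e. Gamma(shape=31, rate=9).
The mode of a Gamma(a, b) with a ≥ 1 (shape–rate) is (a−1)/b = 30/9 ≈ 3.333.

μ̂_MAP = 3.333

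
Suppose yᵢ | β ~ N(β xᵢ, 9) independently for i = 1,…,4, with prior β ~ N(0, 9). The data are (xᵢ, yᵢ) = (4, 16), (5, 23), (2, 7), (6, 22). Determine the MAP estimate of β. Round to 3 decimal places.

log p(β | y) = −Σ(yᵢ − βxᵢ)²/(2·9) − β²/(2·9) + const.
Setting the derivative to zero: Σxᵢ(yᵢ − βxᵢ)/9 − β/9 = 0, so β = Σxᵢyᵢ / (Σxᵢ² + σ²/τ²).
Σxᵢyᵢ = 4·16 + 5·23 + 2·7 + 6·22 = 325; Σxᵢ² = 81; σ²/τ² = 1.
β̂_MAP = 325 / (81 + 1) = 325/82 ≈ 3.963.

β̂_MAP = 3.963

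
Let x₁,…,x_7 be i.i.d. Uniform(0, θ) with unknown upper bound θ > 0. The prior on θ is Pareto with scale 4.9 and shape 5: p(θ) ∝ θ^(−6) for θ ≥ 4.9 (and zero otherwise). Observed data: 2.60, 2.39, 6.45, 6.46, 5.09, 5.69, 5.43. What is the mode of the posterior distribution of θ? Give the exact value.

The Uniform(0, θ) likelihood is θ^(−n) for θ ≥ max(xᵢ), zero otherwise. Here max(xᵢ) = 6.46.
Posterior ∝ θ^(−6) · θ^(−7) = θ^(−13) on θ ≥ max(4.9, 6.46) = 6.46.
This density is strictly decreasing in θ, so the posterior mode lies at the lower boundary of the support.

θ̂_MAP = 6.46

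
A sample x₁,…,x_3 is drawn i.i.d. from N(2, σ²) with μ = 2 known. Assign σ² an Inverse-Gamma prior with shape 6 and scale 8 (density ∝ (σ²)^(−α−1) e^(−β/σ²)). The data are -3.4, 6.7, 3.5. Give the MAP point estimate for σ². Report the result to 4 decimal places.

σ̂²_MAP = 4.0882

Sum of squared deviations about the known mean: SS = (-3.4−2)² + (6.7−2)² + (3.5−2)² = 53.5.
The Normal likelihood contributes (σ²)^(−n/2) exp(−SS/(2σ²)), so the posterior is Inverse-Gamma(α + n/2, β + SS/2) = Inverse-Gamma(7.5, 34.75).
The mode of Inverse-Gamma(a, b) is b/(a+1) = 34.75/8.5 ≈ 4.0882.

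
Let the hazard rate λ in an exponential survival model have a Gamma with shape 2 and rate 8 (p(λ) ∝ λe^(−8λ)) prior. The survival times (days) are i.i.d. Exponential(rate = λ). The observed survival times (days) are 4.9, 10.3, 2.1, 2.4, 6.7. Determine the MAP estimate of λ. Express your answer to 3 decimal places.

The Exponential(rate=λ) likelihood is ∝ λ^n e^(−λΣtᵢ). Here n = 5 and Σtᵢ = 4.9 + 10.3 + 2.1 + 2.4 + 6.7 = 26.4.
Posterior ∝ λe^(−8λ) · λ^5e^(−26.4λ) = λ^6e^(−34.4λ), i.e. Gamma(7, 34.4).
Mode = (a−1)/b = 6/34.4 ≈ 0.174.

λ̂_MAP = 0.174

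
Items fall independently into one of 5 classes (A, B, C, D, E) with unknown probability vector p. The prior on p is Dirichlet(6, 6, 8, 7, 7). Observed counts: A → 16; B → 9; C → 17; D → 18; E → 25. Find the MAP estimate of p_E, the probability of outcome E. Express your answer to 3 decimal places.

The posterior is Dirichlet(αᵢ + nᵢ) = Dirichlet(22, 15, 25, 25, 32).
For a Dirichlet(a₁,…,a_K) with all aᵢ > 1, the mode has j-th component (aⱼ − 1)/(Σaᵢ − K).
Here Σaᵢ = 119 and K = 5, so p_E = (32 − 1)/(119 − 5) = 31/114 ≈ 0.272.

MAP estimate of p_E = 0.272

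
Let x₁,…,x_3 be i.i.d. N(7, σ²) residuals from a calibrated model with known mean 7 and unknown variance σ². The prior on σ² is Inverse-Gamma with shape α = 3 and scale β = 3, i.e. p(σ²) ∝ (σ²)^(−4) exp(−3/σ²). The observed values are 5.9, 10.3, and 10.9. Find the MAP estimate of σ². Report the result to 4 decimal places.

σ̂²_MAP = 3.0282

Sum of squared deviations about the known mean: SS = (5.9−7)² + (10.3−7)² + (10.9−7)² = 27.31.
The Normal likelihood contributes (σ²)^(−n/2) exp(−SS/(2σ²)), so the posterior is Inverse-Gamma(α + n/2, β + SS/2) = Inverse-Gamma(4.5, 16.655).
The mode of Inverse-Gamma(a, b) is b/(a+1) = 16.655/5.5 ≈ 3.0282.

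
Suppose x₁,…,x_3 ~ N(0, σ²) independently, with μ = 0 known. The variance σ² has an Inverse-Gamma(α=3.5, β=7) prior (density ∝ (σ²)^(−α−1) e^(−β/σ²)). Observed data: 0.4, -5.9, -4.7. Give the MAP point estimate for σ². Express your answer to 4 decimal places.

Sum of squared deviations about the known mean: SS = (0.4−0)² + (-5.9−0)² + (-4.7−0)² = 57.06.
The Normal likelihood contributes (σ²)^(−n/2) exp(−SS/(2σ²)), so the posterior is Inverse-Gamma(α + n/2, β + SS/2) = Inverse-Gamma(5, 35.53).
The mode of Inverse-Gamma(a, b) is b/(a+1) = 35.53/6 ≈ 5.9217.

σ̂²_MAP = 5.9217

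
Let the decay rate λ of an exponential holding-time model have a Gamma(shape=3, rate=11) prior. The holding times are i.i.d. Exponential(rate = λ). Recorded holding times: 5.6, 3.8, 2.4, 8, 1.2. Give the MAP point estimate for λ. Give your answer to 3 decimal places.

The Exponential(rate=λ) likelihood is ∝ λ^n e^(−λΣtᵢ). Here n = 5 and Σtᵢ = 5.6 + 3.8 + 2.4 + 8 + 1.2 = 21.
Posterior ∝ λ^2e^(−11λ) · λ^5e^(−21λ) = λ^7e^(−32λ), i.e. Gamma(8, 32).
Mode = (a−1)/b = 7/32 ≈ 0.219.

λ̂_MAP = 0.219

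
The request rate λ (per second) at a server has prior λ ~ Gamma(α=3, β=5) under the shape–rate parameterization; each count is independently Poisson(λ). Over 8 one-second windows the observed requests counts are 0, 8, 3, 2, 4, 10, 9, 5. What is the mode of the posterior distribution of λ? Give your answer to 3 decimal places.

Σxᵢ = 0+8+3+2+4+10+9+5 = 41, with n = 8.
Posterior ∝ λ^2e^(−5λ) · λ^41e^(−8λ) = λ^43e^(−13λ), i.e. Gamma(shape=44, rate=13).
The mode of a Gamma(a, b) with a ≥ 1 (shape–rate) is (a−1)/b = 43/13 ≈ 3.308.

λ̂_MAP = 3.308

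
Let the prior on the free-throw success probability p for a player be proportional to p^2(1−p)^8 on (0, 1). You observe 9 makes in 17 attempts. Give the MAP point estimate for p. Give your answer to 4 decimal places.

The prior density ∝ p^2(1−p)^8 is the kernel of Beta(3, 9).
Data: 9 successes in 17 trials. The binomial likelihood contributes p^9(1−p)^8, so the posterior is Beta(3+9, 9+8) = Beta(12, 17).
For Beta(a, b) with a, b > 1 the mode is (a−1)/(a+b−2) = 11/27 ≈ 0.4074.

p̂_MAP = 0.4074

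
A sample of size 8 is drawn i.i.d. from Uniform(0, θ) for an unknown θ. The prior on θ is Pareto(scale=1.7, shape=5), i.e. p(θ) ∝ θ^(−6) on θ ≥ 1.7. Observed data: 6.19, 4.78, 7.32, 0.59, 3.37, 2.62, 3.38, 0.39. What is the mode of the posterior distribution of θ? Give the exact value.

The Uniform(0, θ) likelihood is θ^(−n) for θ ≥ max(xᵢ), zero otherwise. Here max(xᵢ) = 7.32.
Posterior ∝ θ^(−6) · θ^(−8) = θ^(−14) on θ ≥ max(1.7, 7.32) = 7.32.
This density is strictly decreasing in θ, so the posterior mode lies at the lower boundary of the support.

θ̂_MAP = 7.32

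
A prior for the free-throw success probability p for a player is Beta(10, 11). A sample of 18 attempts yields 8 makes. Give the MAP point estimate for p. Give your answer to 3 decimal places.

p̂_MAP = 0.459

Prior: Beta(10, 11).
Data: 8 successes in 18 trials. The binomial likelihood contributes p^8(1−p)^10, so the posterior is Beta(10+8, 11+10) = Beta(18, 21).
For Beta(a, b) with a, b > 1 the mode is (a−1)/(a+b−2) = 17/37 ≈ 0.459.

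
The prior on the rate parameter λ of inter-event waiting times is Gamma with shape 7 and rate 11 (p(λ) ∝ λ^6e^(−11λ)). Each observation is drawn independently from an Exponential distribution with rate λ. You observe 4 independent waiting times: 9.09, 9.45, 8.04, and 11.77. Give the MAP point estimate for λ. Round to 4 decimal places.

The Exponential(rate=λ) likelihood is ∝ λ^n e^(−λΣtᵢ). Here n = 4 and Σtᵢ = 9.09 + 9.45 + 8.04 + 11.77 = 38.35.
Posterior ∝ λ^6e^(−11λ) · λ^4e^(−38.35λ) = λ^10e^(−49.35λ), i.e. Gamma(11, 49.35).
Mode = (a−1)/b = 10/49.35 ≈ 0.2026.

λ̂_MAP = 0.2026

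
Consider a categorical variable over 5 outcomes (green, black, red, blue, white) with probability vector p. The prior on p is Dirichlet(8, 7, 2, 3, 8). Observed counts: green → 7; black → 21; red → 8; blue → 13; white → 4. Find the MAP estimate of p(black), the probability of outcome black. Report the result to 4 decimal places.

The posterior is Dirichlet(αᵢ + nᵢ) = Dirichlet(15, 28, 10, 16, 12).
For a Dirichlet(a₁,…,a_K) with all aᵢ > 1, the mode has j-th component (aⱼ − 1)/(Σaᵢ − K).
Here Σaᵢ = 81 and K = 5, so p(black) = (28 − 1)/(81 − 5) = 27/76 ≈ 0.3553.

MAP estimate of p(black) = 0.3553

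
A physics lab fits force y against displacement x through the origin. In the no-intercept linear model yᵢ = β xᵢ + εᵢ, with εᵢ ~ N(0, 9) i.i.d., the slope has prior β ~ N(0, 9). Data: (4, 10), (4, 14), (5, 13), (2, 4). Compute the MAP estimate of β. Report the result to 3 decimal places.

β̂_MAP = 2.726

log p(β | y) = −Σ(yᵢ − βxᵢ)²/(2·9) − β²/(2·9) + const.
Setting the derivative to zero: Σxᵢ(yᵢ − βxᵢ)/9 − β/9 = 0, so β = Σxᵢyᵢ / (Σxᵢ² + σ²/τ²).
Σxᵢyᵢ = 4·10 + 4·14 + 5·13 + 2·4 = 169; Σxᵢ² = 61; σ²/τ² = 1.
β̂_MAP = 169 / (61 + 1) = 169/62 ≈ 2.726.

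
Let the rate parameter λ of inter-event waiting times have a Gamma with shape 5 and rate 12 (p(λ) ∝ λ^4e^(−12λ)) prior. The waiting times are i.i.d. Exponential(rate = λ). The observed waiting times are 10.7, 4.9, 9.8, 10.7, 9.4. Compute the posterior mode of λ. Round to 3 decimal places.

λ̂_MAP = 0.157

The Exponential(rate=λ) likelihood is ∝ λ^n e^(−λΣtᵢ). Here n = 5 and Σtᵢ = 10.7 + 4.9 + 9.8 + 10.7 + 9.4 = 45.5.
Posterior ∝ λ^4e^(−12λ) · λ^5e^(−45.5λ) = λ^9e^(−57.5λ), i.e. Gamma(10, 57.5).
Mode = (a−1)/b = 9/57.5 ≈ 0.157.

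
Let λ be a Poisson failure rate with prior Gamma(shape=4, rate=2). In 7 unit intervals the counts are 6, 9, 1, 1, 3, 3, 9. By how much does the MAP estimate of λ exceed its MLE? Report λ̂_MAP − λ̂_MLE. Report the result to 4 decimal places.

MAP − MLE = -0.6825

Σxᵢ = 32. Posterior is Gamma(36, 9); MAP = (36−1)/9 = 35/9 ≈ 3.88889.
MLE = x̄ = 32/7 ≈ 4.57143.
Difference = 35/9 − 32/7 = -43/63 ≈ -0.6825.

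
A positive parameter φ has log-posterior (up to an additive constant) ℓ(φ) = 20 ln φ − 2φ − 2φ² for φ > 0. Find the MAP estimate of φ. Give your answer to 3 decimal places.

ℓ'(φ) = 20/φ − 2 − 4φ. Setting this to zero and multiplying by φ: 4φ² + 2φ − 20 = 0.
φ = (−2 + √(2² + 4·4·20)) / (2·4) = (−2 + √324) / 8 = (−2 + 18)/8 = 2.
ℓ''(φ) = −20/φ² − 4 < 0, confirming a maximum.

φ̂_MAP = 2.000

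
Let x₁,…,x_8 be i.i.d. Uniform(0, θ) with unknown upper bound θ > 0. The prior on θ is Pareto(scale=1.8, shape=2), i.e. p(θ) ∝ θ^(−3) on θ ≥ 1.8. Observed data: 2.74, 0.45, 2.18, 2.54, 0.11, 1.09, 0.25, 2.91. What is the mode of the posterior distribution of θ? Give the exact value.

θ̂_MAP = 2.91

The Uniform(0, θ) likelihood is θ^(−n) for θ ≥ max(xᵢ), zero otherwise. Here max(xᵢ) = 2.91.
Posterior ∝ θ^(−3) · θ^(−8) = θ^(−11) on θ ≥ max(1.8, 2.91) = 2.91.
This density is strictly decreasing in θ, so the posterior mode lies at the lower boundary of the support.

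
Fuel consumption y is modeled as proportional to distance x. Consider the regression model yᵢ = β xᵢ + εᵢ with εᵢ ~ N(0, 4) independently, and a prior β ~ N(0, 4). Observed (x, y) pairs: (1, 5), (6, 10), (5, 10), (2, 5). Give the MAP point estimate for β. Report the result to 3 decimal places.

log p(β | y) = −Σ(yᵢ − βxᵢ)²/(2·4) − β²/(2·4) + const.
Setting the derivative to zero: Σxᵢ(yᵢ − βxᵢ)/4 − β/4 = 0, so β = Σxᵢyᵢ / (Σxᵢ² + σ²/τ²).
Σxᵢyᵢ = 1·5 + 6·10 + 5·10 + 2·5 = 125; Σxᵢ² = 66; σ²/τ² = 1.
β̂_MAP = 125 / (66 + 1) = 125/67 ≈ 1.866.

β̂_MAP = 1.866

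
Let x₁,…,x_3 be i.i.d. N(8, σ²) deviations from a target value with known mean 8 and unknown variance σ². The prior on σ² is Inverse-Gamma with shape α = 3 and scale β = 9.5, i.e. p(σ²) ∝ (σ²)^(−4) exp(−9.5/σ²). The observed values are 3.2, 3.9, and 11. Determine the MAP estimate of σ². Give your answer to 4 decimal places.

σ̂²_MAP = 6.1682

Sum of squared deviations about the known mean: SS = (3.2−8)² + (3.9−8)² + (11−8)² = 48.85.
The Normal likelihood contributes (σ²)^(−n/2) exp(−SS/(2σ²)), so the posterior is Inverse-Gamma(α + n/2, β + SS/2) = Inverse-Gamma(4.5, 33.925).
The mode of Inverse-Gamma(a, b) is b/(a+1) = 33.925/5.5 ≈ 6.1682.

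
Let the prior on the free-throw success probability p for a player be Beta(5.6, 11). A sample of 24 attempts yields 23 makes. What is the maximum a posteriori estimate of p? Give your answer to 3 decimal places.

Prior: Beta(5.6, 11).
Data: 23 successes in 24 trials. The binomial likelihood contributes p^23(1−p)^1, so the posterior is Beta(5.6+23, 11+1) = Beta(28.6, 12).
For Beta(a, b) with a, b > 1 the mode is (a−1)/(a+b−2) = 27.6/38.6 ≈ 0.715.

p̂_MAP = 0.715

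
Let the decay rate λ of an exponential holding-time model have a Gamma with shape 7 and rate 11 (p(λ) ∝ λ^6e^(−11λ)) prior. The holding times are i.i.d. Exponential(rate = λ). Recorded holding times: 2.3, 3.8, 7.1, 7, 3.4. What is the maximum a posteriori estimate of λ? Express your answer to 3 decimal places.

λ̂_MAP = 0.318

The Exponential(rate=λ) likelihood is ∝ λ^n e^(−λΣtᵢ). Here n = 5 and Σtᵢ = 2.3 + 3.8 + 7.1 + 7 + 3.4 = 23.6.
Posterior ∝ λ^6e^(−11λ) · λ^5e^(−23.6λ) = λ^11e^(−34.6λ), i.e. Gamma(12, 34.6).
Mode = (a−1)/b = 11/34.6 ≈ 0.318.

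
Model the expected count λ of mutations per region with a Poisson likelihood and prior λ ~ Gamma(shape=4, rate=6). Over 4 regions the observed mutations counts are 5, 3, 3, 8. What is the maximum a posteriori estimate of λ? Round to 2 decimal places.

λ̂_MAP = 2.20

Σxᵢ = 5+3+3+8 = 19, with n = 4.
Posterior ∝ λ^3e^(−6λ) · λ^19e^(−4λ) = λ^22e^(−10λ), i.e. Gamma(shape=23, rate=10).
The mode of a Gamma(a, b) with a ≥ 1 (shape–rate) is (a−1)/b = 22/10 ≈ 2.20.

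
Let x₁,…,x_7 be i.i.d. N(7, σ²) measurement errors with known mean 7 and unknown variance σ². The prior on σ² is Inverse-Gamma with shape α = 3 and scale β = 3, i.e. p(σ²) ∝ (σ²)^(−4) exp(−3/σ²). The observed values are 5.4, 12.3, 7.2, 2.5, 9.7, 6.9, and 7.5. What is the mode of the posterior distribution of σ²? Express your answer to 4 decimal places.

Sum of squared deviations about the known mean: SS = (5.4−7)² + (12.3−7)² + (7.2−7)² + (2.5−7)² + (9.7−7)² + (6.9−7)² + (7.5−7)² = 58.49.
The Normal likelihood contributes (σ²)^(−n/2) exp(−SS/(2σ²)), so the posterior is Inverse-Gamma(α + n/2, β + SS/2) = Inverse-Gamma(6.5, 32.245).
The mode of Inverse-Gamma(a, b) is b/(a+1) = 32.245/7.5 ≈ 4.2993.

σ̂²_MAP = 4.2993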